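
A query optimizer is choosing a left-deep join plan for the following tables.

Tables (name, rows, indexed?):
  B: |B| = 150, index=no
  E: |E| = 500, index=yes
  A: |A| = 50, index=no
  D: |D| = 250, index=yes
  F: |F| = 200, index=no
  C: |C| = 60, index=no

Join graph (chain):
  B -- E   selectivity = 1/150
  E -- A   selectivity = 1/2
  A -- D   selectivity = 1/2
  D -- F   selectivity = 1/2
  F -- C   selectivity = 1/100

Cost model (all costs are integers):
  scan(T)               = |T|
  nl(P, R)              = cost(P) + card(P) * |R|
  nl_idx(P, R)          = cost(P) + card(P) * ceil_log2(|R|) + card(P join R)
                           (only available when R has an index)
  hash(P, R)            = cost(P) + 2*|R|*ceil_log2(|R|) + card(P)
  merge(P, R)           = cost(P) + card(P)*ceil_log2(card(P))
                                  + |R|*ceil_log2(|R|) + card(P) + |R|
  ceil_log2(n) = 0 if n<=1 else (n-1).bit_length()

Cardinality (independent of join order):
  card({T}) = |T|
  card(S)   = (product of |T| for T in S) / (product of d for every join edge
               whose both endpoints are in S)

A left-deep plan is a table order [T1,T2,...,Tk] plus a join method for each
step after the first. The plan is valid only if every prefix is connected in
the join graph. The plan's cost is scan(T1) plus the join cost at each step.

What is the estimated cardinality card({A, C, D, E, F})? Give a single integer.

Tables in S: A(50), C(60), D(250), E(500), F(200)
Edges inside S: E-A(d=2), A-D(d=2), D-F(d=2), F-C(d=100)
numerator = 50 * 60 * 250 * 500 * 200 = 75000000000
denominator = 2 * 2 * 2 * 100 = 800
card(S) = 75000000000 / 800 = 93750000

93750000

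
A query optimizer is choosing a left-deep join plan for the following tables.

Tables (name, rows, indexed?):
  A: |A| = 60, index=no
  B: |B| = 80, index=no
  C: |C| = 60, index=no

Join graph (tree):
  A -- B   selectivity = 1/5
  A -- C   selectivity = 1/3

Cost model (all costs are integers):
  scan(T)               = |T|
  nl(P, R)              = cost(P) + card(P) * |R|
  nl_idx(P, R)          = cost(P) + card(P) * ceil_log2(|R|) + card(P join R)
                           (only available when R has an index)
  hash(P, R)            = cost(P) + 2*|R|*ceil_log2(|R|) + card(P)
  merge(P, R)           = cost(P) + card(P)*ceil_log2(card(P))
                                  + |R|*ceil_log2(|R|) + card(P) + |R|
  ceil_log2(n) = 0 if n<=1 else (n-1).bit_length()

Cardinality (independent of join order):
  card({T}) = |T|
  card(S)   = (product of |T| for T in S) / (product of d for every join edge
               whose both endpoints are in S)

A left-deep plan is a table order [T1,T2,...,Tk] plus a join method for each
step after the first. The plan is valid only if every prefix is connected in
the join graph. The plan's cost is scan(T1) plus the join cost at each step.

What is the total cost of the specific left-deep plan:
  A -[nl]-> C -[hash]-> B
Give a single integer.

5980

step 1: scan A: cost=60, card=60
step 2: join C via nl
    card(P join C) = 60*60/(3) = 1200
    cost = 60 + 60*60 = 3660
step 3: join B via hash
    card(P join B) = 1200*80/(5) = 19200
    cost = 3660 + 2*80*7 + 1200 = 5980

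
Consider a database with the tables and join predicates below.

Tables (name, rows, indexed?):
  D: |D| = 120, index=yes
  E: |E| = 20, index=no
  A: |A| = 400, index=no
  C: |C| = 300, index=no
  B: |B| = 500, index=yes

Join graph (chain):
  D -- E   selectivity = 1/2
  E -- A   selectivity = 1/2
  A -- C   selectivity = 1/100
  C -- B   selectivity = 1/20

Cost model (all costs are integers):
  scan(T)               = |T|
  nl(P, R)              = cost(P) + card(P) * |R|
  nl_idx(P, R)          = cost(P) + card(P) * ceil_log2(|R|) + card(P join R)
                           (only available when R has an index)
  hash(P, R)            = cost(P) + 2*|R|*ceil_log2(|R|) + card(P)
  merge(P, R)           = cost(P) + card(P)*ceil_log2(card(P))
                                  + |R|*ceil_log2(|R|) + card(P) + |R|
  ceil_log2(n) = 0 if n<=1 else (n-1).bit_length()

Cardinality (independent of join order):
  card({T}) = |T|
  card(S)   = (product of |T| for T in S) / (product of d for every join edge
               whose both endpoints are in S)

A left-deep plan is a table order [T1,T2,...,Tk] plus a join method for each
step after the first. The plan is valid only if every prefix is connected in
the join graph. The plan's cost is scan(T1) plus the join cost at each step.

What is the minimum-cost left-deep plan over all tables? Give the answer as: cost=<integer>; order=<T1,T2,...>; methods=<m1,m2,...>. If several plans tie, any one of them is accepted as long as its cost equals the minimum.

cost=330280; order=A,C,E,B,D; methods=hash,hash,hash,hash

Selinger DP (subsets sized 1..n):
  {D}: scan cost=120, card=120
  {E}: scan cost=20, card=20
  {A}: scan cost=400, card=400
  {C}: scan cost=300, card=300
  {B}: scan cost=500, card=500
  {DE}: card=1200; try (E,hash)→440, (D,merge)→1100, (E,merge)→1200, (D,nl_idx)→1360, (D,hash)→1720, (D,nl)→2420 …(+1); best=440 via (E,hash)
  {AE}: card=4000; try (E,hash)→1000, (A,merge)→4140, (E,merge)→4520, (A,hash)→7240, (A,nl)→8020, (E,nl)→8400; best=1000 via (E,hash)
  {AC}: card=1200; try (C,hash)→6200, (A,merge)→7300, (C,merge)→7400, (A,hash)→7800, (A,nl)→120300, (C,nl)→120400; best=6200 via (C,hash)
  {BC}: card=7500; try (C,hash)→6400, (B,merge)→8300, (C,merge)→8500, (B,hash)→9600, (B,nl_idx)→10500, (B,nl)→150300 …(+1); best=6400 via (C,hash)
  {ADE}: card=240000; try (D,hash)→6680, (A,hash)→8840, (A,merge)→18840, (D,merge)→53960, (D,nl_idx)→269000, (A,nl)→480440 …(+1); best=6680 via (D,hash)
  {ACE}: card=12000; try (E,hash)→7600, (C,hash)→10400, (E,merge)→20720, (E,nl)→30200, (C,merge)→56000, (C,nl)→1201000; best=7600 via (E,hash)
  {ABC}: card=30000; try (B,hash)→16400, (A,hash)→21100, (B,merge)→25600, (B,nl_idx)→47000, (A,merge)→115400, (B,nl)→606200 …(+1); best=16400 via (B,hash)
  {ACDE}: card=720000; try (D,hash)→21280, (D,merge)→188560, (C,hash)→252080, (D,nl_idx)→811600, (D,nl)→1447600, (C,merge)→4569680 …(+1); best=21280 via (D,hash)
  {ABCE}: card=300000; try (B,hash)→28600, (E,hash)→46600, (B,merge)→192600, (B,nl_idx)→415600, (E,merge)→496520, (E,nl)→616400 …(+1); best=28600 via (B,hash)
  {ABCDE}: card=18000000; try (D,hash)→330280, (B,hash)→750280, (D,merge)→6029560, (B,merge)→15146280, (D,nl_idx)→20128600, (B,nl_idx)→24501280 …(+2); best=330280 via (D,hash)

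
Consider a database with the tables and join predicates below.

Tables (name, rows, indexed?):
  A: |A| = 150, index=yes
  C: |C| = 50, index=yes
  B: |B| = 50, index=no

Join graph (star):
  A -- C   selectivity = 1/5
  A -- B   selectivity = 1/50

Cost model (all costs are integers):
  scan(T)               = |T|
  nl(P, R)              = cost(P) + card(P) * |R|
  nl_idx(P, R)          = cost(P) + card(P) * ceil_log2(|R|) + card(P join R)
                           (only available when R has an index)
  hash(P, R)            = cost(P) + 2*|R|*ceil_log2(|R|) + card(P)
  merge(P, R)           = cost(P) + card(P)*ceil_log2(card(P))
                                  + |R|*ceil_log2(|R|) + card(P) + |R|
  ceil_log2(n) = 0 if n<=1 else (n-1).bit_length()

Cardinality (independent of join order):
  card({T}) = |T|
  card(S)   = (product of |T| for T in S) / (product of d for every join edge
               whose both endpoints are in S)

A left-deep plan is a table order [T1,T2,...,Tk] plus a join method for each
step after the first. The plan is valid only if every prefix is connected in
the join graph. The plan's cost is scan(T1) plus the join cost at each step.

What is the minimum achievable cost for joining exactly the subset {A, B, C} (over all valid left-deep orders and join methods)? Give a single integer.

Selinger DP over subsets of {A,B,C}:
  {A}: scan cost=150, card=150
  {C}: scan cost=50, card=50
  {B}: scan cost=50, card=50
  {AC}: card=1500; try (C,hash)→900, (A,merge)→1750, (C,merge)→1850, (A,nl_idx)→1950, (A,hash)→2500, (C,nl_idx)→2550 …(+2); best=900 via (C,hash)
  {AB}: card=150; try (A,nl_idx)→600, (B,hash)→900, (A,merge)→1750, (B,merge)→1850, (A,hash)→2500, (A,nl)→7550 …(+1); best=600 via (A,nl_idx)
  {ABC}: card=1500; try (C,hash)→1350, (C,merge)→2300, (C,nl_idx)→3000, (B,hash)→3000, (C,nl)→8100, (B,merge)→19250 …(+1); best=1350 via (C,hash)

1350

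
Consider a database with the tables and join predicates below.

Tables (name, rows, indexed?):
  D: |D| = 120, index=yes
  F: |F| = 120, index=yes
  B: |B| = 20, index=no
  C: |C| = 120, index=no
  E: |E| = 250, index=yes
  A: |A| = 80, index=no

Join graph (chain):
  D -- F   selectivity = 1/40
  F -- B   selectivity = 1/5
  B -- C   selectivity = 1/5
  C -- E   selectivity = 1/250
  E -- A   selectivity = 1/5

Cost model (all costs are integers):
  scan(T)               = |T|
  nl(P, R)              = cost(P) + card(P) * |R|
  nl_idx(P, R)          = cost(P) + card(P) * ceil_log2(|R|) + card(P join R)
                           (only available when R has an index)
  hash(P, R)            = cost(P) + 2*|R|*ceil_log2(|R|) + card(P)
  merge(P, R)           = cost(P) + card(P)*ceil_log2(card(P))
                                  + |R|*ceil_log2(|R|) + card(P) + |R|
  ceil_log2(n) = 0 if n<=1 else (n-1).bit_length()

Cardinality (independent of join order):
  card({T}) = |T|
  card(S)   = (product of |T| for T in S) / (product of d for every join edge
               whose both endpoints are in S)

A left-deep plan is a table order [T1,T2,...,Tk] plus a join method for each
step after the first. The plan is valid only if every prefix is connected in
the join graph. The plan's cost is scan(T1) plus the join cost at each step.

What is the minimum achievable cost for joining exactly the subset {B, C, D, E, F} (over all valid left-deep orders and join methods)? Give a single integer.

16880

Selinger DP over subsets of {B,C,D,E,F}:
  {D}: scan cost=120, card=120
  {F}: scan cost=120, card=120
  {B}: scan cost=20, card=20
  {C}: scan cost=120, card=120
  {E}: scan cost=250, card=250
  {DF}: card=360; try (F,nl_idx)→1320, (D,nl_idx)→1320, (F,hash)→1920, (D,hash)→1920, (F,merge)→2040, (D,merge)→2040 …(+2); best=1320 via (F,nl_idx)
  {BF}: card=480; try (B,hash)→440, (F,nl_idx)→640, (F,merge)→1100, (B,merge)→1200, (F,hash)→1720, (F,nl)→2420 …(+1); best=440 via (B,hash)
  {BC}: card=480; try (B,hash)→440, (C,merge)→1100, (B,merge)→1200, (C,hash)→1720, (C,nl)→2420, (B,nl)→2520; best=440 via (B,hash)
  {CE}: card=120; try (E,nl_idx)→1200, (C,hash)→2180, (E,merge)→3330, (C,merge)→3460, (E,hash)→4240, (E,nl)→30120 …(+1); best=1200 via (E,nl_idx)
  {BDF}: card=1440; try (B,hash)→1880, (D,hash)→2600, (B,merge)→5040, (D,nl_idx)→5240, (D,merge)→6200, (B,nl)→8520 …(+1); best=1880 via (B,hash)
  {BCF}: card=11520; try (F,hash)→2600, (C,hash)→2600, (F,merge)→6200, (C,merge)→6200, (F,nl_idx)→15320, (F,nl)→58040 …(+1); best=2600 via (F,hash)
  {BCE}: card=480; try (B,hash)→1520, (B,merge)→2280, (B,nl)→3600, (E,nl_idx)→4760, (E,hash)→4920, (E,merge)→7490 …(+1); best=1520 via (B,hash)
  {BCDF}: card=34560; try (C,hash)→5000, (D,hash)→15800, (C,merge)→20120, (D,nl_idx)→117800, (C,nl)→174680, (D,merge)→176360 …(+1); best=5000 via (C,hash)
  {BCEF}: card=11520; try (F,hash)→3680, (F,merge)→7280, (F,nl_idx)→16400, (E,hash)→18120, (F,nl)→59120, (E,nl_idx)→106280 …(+2); best=3680 via (F,hash)
  {BCDEF}: card=34560; try (D,hash)→16880, (E,hash)→43560, (D,nl_idx)→118880, (D,merge)→177440, (E,nl_idx)→316040, (E,merge)→594770 …(+2); best=16880 via (D,hash)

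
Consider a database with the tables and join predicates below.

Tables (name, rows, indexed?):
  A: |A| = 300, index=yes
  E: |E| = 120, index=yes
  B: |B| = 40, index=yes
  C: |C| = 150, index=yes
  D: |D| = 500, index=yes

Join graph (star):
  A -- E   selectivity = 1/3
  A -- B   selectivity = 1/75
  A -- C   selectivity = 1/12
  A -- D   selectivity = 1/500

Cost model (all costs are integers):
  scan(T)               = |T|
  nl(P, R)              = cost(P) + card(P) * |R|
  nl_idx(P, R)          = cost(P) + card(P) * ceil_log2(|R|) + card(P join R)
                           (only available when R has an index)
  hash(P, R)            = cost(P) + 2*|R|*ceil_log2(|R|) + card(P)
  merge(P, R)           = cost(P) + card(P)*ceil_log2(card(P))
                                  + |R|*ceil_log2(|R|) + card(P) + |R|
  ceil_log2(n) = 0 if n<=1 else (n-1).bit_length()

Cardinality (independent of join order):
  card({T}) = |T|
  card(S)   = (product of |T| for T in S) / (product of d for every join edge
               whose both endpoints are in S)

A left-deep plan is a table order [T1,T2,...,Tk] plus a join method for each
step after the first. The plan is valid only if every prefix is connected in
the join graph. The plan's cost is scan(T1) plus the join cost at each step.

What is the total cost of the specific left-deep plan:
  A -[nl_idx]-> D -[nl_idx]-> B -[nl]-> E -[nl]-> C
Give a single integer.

step 1: scan A: cost=300, card=300
step 2: join D via nl_idx
    card(P join D) = 300*500/(500) = 300
    cost = 300 + 300*9 + 300 = 3300
step 3: join B via nl_idx
    card(P join B) = 300*40/(75) = 160
    cost = 3300 + 300*6 + 160 = 5260
step 4: join E via nl
    card(P join E) = 160*120/(3) = 6400
    cost = 5260 + 160*120 = 24460
step 5: join C via nl
    card(P join C) = 6400*150/(12) = 80000
    cost = 24460 + 6400*150 = 984460

984460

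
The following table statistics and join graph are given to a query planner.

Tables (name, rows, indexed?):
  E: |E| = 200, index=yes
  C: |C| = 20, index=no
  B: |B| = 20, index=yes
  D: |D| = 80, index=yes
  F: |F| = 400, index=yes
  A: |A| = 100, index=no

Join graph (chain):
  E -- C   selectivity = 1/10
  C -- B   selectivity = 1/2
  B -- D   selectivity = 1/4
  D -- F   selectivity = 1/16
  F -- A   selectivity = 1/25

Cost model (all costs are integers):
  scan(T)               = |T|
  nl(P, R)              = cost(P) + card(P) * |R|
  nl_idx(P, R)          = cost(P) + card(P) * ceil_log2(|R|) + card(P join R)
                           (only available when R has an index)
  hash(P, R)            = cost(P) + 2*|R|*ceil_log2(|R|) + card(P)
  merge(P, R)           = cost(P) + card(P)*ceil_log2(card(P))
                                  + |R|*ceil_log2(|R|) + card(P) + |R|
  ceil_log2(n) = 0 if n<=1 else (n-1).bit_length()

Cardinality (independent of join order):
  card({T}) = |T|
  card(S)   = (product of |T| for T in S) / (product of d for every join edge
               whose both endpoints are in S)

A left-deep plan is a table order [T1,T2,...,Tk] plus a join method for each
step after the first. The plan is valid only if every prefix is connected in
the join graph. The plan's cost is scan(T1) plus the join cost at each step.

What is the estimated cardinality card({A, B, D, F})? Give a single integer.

Tables in S: A(100), B(20), D(80), F(400)
Edges inside S: B-D(d=4), D-F(d=16), F-A(d=25)
numerator = 100 * 20 * 80 * 400 = 64000000
denominator = 4 * 16 * 25 = 1600
card(S) = 64000000 / 1600 = 40000

40000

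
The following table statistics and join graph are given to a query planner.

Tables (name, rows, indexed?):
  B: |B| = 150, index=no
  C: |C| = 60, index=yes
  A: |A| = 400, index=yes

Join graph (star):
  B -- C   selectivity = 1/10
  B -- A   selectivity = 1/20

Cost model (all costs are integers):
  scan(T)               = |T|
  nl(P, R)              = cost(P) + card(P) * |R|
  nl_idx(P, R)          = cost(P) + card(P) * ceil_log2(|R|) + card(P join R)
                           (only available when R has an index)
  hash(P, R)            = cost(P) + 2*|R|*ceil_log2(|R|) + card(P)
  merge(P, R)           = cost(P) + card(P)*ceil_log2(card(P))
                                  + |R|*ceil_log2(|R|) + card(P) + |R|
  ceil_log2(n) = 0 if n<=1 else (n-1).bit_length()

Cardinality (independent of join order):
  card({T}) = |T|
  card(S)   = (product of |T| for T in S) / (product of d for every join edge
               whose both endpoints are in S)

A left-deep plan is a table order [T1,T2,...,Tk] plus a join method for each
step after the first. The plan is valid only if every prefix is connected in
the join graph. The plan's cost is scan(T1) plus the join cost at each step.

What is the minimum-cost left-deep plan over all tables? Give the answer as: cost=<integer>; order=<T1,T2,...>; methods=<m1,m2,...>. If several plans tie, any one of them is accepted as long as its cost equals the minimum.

cost=6920; order=A,B,C; methods=hash,hash

Selinger DP (subsets sized 1..n):
  {B}: scan cost=150, card=150
  {C}: scan cost=60, card=60
  {A}: scan cost=400, card=400
  {BC}: card=900; try (C,hash)→1020, (B,merge)→1830, (C,merge)→1920, (C,nl_idx)→1950, (B,hash)→2520, (B,nl)→9060 …(+1); best=1020 via (C,hash)
  {AB}: card=3000; try (B,hash)→3200, (A,nl_idx)→4500, (A,merge)→5500, (B,merge)→5750, (A,hash)→7500, (A,nl)→60150 …(+1); best=3200 via (B,hash)
  {ABC}: card=18000; try (C,hash)→6920, (A,hash)→9120, (A,merge)→14920, (A,nl_idx)→27120, (C,nl_idx)→39200, (C,merge)→42620 …(+2); best=6920 via (C,hash)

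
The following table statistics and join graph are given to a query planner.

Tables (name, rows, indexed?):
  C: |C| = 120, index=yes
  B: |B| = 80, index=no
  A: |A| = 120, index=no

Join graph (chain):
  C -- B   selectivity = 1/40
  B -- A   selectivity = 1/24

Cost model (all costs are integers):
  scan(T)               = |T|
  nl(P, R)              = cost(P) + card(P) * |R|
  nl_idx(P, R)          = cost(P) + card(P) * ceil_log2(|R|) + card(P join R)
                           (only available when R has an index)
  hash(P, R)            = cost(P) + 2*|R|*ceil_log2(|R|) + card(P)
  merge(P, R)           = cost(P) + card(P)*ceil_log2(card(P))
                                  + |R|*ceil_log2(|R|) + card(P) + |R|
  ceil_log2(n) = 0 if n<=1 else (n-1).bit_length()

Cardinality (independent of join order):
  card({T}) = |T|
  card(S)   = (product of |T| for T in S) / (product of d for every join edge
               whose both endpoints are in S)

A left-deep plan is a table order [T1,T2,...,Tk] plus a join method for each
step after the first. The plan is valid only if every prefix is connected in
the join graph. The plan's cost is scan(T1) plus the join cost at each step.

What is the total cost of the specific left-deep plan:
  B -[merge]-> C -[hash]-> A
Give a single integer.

3600

step 1: scan B: cost=80, card=80
step 2: join C via merge
    card(P join C) = 80*120/(40) = 240
    cost = 80 + 80*7 + 120*7 + 80 + 120 = 1680
step 3: join A via hash
    card(P join A) = 240*120/(24) = 1200
    cost = 1680 + 2*120*7 + 240 = 3600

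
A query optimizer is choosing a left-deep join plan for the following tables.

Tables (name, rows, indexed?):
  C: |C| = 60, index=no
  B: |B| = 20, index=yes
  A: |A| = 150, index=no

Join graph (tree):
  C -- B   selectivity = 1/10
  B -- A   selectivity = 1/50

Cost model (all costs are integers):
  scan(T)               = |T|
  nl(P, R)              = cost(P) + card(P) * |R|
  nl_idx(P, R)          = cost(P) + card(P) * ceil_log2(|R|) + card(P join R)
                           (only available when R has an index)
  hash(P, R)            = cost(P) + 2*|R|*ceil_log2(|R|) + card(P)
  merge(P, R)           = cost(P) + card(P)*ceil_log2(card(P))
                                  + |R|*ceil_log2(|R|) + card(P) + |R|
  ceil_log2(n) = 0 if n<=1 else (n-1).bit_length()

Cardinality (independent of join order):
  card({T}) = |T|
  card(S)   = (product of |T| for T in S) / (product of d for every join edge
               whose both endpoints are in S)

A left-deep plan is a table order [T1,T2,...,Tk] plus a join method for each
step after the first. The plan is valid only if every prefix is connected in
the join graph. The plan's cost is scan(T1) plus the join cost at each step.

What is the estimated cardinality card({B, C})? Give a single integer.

120

Tables in S: B(20), C(60)
Edges inside S: C-B(d=10)
numerator = 20 * 60 = 1200
denominator = 10 = 10
card(S) = 1200 / 10 = 120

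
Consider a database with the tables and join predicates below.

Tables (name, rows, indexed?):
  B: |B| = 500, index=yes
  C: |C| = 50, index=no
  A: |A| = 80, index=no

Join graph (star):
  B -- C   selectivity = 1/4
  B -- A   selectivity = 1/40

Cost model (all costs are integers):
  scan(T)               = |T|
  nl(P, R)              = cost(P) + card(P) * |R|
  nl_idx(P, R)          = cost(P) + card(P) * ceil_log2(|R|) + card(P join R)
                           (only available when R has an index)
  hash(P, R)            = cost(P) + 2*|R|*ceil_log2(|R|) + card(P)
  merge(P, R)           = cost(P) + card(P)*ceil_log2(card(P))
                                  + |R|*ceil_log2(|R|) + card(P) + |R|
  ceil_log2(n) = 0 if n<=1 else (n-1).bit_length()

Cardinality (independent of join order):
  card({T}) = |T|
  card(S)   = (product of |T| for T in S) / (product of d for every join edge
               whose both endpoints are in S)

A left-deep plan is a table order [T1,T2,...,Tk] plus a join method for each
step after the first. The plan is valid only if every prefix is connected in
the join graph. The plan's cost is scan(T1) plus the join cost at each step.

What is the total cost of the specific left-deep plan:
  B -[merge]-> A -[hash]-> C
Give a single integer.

step 1: scan B: cost=500, card=500
step 2: join A via merge
    card(P join A) = 500*80/(40) = 1000
    cost = 500 + 500*9 + 80*7 + 500 + 80 = 6140
step 3: join C via hash
    card(P join C) = 1000*50/(4) = 12500
    cost = 6140 + 2*50*6 + 1000 = 7740

7740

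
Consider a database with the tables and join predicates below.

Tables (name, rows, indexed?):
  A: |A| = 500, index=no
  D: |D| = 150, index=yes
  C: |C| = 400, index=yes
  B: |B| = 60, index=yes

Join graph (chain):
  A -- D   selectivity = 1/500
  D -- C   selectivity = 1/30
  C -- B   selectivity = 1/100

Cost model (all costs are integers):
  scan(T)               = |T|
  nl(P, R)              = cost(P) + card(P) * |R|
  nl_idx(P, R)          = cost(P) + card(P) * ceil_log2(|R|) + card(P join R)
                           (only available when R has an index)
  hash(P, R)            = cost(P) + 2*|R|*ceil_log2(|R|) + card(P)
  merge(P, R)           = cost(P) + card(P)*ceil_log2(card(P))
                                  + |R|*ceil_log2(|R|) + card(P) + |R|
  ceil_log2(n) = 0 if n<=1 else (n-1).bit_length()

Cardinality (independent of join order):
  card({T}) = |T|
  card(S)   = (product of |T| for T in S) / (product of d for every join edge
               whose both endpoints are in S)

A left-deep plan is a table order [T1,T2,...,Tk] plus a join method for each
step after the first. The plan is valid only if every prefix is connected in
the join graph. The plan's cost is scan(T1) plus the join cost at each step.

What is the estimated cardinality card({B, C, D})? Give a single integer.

Tables in S: B(60), C(400), D(150)
Edges inside S: D-C(d=30), C-B(d=100)
numerator = 60 * 400 * 150 = 3600000
denominator = 30 * 100 = 3000
card(S) = 3600000 / 3000 = 1200

1200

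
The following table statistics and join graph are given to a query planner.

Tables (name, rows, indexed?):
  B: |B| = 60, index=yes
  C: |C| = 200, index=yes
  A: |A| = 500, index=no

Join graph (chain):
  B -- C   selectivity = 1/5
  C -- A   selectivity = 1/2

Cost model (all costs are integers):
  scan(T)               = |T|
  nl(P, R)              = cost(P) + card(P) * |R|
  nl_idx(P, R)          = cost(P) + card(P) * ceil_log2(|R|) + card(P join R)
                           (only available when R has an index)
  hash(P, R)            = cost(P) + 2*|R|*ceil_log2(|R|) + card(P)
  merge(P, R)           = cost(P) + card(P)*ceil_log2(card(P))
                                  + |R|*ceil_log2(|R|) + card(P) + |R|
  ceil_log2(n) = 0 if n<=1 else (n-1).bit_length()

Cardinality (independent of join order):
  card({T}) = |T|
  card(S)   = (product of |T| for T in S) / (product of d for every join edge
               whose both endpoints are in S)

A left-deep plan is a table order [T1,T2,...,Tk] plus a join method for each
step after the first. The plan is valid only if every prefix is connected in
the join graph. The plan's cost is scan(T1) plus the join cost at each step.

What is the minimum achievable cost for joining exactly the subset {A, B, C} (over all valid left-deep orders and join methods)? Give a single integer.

Selinger DP over subsets of {A,B,C}:
  {B}: scan cost=60, card=60
  {C}: scan cost=200, card=200
  {A}: scan cost=500, card=500
  {BC}: card=2400; try (B,hash)→1120, (C,merge)→2280, (B,merge)→2420, (C,nl_idx)→2940, (C,hash)→3320, (B,nl_idx)→3800 …(+2); best=1120 via (B,hash)
  {AC}: card=50000; try (C,hash)→4200, (A,merge)→7000, (C,merge)→7300, (A,hash)→9400, (C,nl_idx)→54500, (A,nl)→100200 …(+1); best=4200 via (C,hash)
  {ABC}: card=600000; try (A,hash)→12520, (A,merge)→37320, (B,hash)→54920, (B,merge)→854620, (B,nl_idx)→904200, (A,nl)→1201120 …(+1); best=12520 via (A,hash)

12520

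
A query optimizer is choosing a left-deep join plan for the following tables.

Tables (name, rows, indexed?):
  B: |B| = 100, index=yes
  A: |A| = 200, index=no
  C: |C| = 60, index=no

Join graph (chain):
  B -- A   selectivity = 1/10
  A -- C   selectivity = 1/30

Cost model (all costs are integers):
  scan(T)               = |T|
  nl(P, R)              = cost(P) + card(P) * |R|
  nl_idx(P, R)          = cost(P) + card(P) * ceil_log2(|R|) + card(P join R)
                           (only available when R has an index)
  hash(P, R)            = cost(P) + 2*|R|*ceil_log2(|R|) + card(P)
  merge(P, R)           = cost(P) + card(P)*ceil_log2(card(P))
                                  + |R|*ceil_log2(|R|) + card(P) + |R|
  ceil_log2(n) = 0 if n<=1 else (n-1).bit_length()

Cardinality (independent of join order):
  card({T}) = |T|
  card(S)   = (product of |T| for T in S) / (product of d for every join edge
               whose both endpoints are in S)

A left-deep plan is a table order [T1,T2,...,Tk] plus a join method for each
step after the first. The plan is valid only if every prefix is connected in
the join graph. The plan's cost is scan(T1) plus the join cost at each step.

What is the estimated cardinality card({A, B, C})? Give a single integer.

4000

Tables in S: A(200), B(100), C(60)
Edges inside S: B-A(d=10), A-C(d=30)
numerator = 200 * 100 * 60 = 1200000
denominator = 10 * 30 = 300
card(S) = 1200000 / 300 = 4000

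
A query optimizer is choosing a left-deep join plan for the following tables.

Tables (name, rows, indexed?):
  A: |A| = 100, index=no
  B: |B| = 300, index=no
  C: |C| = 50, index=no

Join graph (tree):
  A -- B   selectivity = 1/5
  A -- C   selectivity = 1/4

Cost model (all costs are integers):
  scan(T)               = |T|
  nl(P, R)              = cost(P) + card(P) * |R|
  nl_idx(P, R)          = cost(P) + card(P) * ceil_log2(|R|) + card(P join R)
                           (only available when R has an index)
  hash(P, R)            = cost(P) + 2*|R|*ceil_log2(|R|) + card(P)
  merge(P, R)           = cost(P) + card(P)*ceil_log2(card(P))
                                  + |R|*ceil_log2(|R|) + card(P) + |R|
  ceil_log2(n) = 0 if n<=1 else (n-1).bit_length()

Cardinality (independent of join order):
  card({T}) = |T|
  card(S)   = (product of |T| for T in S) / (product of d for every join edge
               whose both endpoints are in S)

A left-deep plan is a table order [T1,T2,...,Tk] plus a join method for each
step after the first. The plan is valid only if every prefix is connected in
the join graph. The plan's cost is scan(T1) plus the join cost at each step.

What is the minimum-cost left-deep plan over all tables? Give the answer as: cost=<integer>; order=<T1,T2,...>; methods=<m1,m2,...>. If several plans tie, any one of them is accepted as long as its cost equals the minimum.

cost=7450; order=A,C,B; methods=hash,hash

Selinger DP (subsets sized 1..n):
  {A}: scan cost=100, card=100
  {B}: scan cost=300, card=300
  {C}: scan cost=50, card=50
  {AB}: card=6000; try (A,hash)→2000, (B,merge)→3900, (A,merge)→4100, (B,hash)→5600, (B,nl)→30100, (A,nl)→30300; best=2000 via (A,hash)
  {AC}: card=1250; try (C,hash)→800, (A,merge)→1200, (C,merge)→1250, (A,hash)→1500, (A,nl)→5050, (C,nl)→5100; best=800 via (C,hash)
  {ABC}: card=75000; try (B,hash)→7450, (C,hash)→8600, (B,merge)→18800, (C,merge)→86350, (C,nl)→302000, (B,nl)→375800; best=7450 via (B,hash)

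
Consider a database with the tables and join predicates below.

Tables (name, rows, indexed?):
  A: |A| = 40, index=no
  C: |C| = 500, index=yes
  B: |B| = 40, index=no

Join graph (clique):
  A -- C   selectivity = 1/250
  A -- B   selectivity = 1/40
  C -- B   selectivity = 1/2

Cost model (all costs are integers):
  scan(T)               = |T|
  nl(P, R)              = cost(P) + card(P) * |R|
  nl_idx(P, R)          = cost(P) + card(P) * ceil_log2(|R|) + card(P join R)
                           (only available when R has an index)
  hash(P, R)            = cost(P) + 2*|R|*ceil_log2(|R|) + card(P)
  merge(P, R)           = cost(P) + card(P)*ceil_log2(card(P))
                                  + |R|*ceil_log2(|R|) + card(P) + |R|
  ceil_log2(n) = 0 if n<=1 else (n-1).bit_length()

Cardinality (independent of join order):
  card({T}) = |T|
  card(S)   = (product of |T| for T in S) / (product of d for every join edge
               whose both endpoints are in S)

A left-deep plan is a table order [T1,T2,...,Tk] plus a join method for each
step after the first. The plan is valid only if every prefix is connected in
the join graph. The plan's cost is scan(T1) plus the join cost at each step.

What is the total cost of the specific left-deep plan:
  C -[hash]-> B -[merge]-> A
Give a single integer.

151760

step 1: scan C: cost=500, card=500
step 2: join B via hash
    card(P join B) = 500*40/(2) = 10000
    cost = 500 + 2*40*6 + 500 = 1480
step 3: join A via merge
    card(P join A) = 10000*40/(250*40) = 40
    cost = 1480 + 10000*14 + 40*6 + 10000 + 40 = 151760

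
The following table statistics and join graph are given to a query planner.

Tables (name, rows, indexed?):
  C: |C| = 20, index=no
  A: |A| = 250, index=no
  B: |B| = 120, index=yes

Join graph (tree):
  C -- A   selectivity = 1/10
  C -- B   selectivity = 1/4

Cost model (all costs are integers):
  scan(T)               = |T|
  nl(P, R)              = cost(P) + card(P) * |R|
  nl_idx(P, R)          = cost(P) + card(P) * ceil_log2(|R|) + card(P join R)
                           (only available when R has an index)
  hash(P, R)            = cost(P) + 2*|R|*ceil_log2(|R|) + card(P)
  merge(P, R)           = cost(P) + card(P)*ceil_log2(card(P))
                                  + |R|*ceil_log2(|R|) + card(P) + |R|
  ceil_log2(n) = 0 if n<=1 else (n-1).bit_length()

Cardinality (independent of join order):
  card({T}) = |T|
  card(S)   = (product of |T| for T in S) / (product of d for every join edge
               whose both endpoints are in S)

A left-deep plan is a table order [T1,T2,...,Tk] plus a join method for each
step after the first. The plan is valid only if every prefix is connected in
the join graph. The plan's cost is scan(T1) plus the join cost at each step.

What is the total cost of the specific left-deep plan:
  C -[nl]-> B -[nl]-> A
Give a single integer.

152420

step 1: scan C: cost=20, card=20
step 2: join B via nl
    card(P join B) = 20*120/(4) = 600
    cost = 20 + 20*120 = 2420
step 3: join A via nl
    card(P join A) = 600*250/(10) = 15000
    cost = 2420 + 600*250 = 152420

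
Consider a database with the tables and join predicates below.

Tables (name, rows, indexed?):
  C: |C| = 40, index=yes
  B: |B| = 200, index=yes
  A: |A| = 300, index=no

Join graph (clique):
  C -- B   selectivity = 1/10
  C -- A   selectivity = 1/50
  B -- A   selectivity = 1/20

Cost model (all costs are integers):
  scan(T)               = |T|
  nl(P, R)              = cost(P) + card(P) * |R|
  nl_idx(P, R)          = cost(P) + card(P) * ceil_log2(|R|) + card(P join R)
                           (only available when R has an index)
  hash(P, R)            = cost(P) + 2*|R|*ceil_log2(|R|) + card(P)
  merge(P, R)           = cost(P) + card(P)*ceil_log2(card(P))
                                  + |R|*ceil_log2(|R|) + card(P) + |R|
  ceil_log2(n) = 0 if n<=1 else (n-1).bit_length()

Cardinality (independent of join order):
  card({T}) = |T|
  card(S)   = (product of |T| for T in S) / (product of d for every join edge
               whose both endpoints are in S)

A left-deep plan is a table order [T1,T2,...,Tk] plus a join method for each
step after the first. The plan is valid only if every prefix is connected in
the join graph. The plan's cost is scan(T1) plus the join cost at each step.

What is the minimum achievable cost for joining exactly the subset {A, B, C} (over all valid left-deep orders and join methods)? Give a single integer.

Selinger DP over subsets of {A,B,C}:
  {C}: scan cost=40, card=40
  {B}: scan cost=200, card=200
  {A}: scan cost=300, card=300
  {BC}: card=800; try (C,hash)→880, (B,nl_idx)→1160, (B,merge)→2120, (C,nl_idx)→2200, (C,merge)→2280, (B,hash)→3280 …(+2); best=880 via (C,hash)
  {AC}: card=240; try (C,hash)→1080, (C,nl_idx)→2340, (A,merge)→3320, (C,merge)→3580, (A,hash)→5480, (A,nl)→12040 …(+1); best=1080 via (C,hash)
  {AB}: card=3000; try (B,hash)→3800, (A,merge)→5000, (B,merge)→5100, (B,nl_idx)→5700, (A,hash)→5800, (A,nl)→60200 …(+1); best=3800 via (B,hash)
  {ABC}: card=240; try (B,nl_idx)→3240, (B,hash)→4520, (B,merge)→5040, (A,hash)→7080, (C,hash)→7280, (A,merge)→12680 …(+5); best=3240 via (B,nl_idx)

3240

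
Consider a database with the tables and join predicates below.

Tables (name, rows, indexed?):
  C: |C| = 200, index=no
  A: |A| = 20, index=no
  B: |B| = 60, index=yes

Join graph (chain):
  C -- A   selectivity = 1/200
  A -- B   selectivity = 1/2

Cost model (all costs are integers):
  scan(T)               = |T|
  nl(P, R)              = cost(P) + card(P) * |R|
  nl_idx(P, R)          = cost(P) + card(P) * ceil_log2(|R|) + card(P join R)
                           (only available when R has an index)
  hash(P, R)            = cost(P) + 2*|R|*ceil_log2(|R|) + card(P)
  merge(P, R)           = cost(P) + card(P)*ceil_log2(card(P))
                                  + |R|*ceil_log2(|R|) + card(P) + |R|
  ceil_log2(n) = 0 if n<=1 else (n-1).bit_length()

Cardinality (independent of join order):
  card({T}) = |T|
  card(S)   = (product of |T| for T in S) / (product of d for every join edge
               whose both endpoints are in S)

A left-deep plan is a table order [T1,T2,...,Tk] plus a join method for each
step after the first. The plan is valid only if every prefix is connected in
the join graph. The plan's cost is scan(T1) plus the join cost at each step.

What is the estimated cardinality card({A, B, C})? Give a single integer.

600

Tables in S: A(20), B(60), C(200)
Edges inside S: C-A(d=200), A-B(d=2)
numerator = 20 * 60 * 200 = 240000
denominator = 200 * 2 = 400
card(S) = 240000 / 400 = 600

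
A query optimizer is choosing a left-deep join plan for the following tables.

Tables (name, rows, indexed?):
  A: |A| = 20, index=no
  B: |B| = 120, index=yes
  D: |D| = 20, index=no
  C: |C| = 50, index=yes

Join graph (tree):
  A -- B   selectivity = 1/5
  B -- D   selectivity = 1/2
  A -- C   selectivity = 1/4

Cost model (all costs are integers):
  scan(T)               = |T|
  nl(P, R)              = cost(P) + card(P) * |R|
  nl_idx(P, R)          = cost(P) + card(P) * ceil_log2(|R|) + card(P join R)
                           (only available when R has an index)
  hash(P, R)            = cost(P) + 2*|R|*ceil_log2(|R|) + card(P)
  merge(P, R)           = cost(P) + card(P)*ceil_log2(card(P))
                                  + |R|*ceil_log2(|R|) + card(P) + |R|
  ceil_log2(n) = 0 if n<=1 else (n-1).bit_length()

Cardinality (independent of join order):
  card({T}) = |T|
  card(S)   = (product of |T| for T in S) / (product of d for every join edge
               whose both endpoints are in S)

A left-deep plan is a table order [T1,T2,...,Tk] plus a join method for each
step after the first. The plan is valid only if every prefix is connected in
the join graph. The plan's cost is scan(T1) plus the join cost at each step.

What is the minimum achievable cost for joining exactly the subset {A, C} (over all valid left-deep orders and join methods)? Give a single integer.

Selinger DP over subsets of {A,C}:
  {A}: scan cost=20, card=20
  {C}: scan cost=50, card=50
  {AC}: card=250; try (A,hash)→300, (C,nl_idx)→390, (C,merge)→490, (A,merge)→520, (C,hash)→640, (C,nl)→1020 …(+1); best=300 via (A,hash)

300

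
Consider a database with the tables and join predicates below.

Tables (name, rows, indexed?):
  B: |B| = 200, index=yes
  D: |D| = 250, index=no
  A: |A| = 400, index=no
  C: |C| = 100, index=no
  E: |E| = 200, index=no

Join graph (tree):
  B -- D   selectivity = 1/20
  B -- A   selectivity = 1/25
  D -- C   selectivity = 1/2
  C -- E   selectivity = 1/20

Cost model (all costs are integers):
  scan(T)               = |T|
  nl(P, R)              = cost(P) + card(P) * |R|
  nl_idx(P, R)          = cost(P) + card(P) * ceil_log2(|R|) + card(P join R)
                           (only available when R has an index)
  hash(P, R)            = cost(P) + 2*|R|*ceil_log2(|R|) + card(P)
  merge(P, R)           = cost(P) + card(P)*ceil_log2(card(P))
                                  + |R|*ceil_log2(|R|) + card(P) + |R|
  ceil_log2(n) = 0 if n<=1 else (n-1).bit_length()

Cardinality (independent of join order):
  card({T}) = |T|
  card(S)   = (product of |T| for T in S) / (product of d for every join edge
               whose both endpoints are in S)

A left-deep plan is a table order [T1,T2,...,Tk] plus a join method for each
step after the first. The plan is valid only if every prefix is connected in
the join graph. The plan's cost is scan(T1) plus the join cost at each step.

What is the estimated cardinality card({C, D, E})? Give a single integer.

125000

Tables in S: C(100), D(250), E(200)
Edges inside S: D-C(d=2), C-E(d=20)
numerator = 100 * 250 * 200 = 5000000
denominator = 2 * 20 = 40
card(S) = 5000000 / 40 = 125000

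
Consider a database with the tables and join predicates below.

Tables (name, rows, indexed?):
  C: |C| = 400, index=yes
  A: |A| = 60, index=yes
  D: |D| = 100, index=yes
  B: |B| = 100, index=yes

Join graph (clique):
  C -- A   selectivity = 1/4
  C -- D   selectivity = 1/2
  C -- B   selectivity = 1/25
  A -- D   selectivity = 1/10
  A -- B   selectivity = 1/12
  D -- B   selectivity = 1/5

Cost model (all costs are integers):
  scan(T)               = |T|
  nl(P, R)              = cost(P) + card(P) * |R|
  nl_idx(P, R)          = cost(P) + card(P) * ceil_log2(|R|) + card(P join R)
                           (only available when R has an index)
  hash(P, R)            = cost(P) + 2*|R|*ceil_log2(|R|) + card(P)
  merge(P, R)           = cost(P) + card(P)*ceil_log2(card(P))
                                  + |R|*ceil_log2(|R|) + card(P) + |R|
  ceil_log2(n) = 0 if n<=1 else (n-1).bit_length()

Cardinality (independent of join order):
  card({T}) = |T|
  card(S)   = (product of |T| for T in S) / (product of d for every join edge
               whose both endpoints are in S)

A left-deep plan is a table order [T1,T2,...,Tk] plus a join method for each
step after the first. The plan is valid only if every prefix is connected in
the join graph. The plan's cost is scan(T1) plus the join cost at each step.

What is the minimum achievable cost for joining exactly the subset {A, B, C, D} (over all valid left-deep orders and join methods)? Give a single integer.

7920

Selinger DP over subsets of {A,B,C,D}:
  {C}: scan cost=400, card=400
  {A}: scan cost=60, card=60
  {D}: scan cost=100, card=100
  {B}: scan cost=100, card=100
  {AC}: card=6000; try (A,hash)→1520, (C,merge)→4480, (A,merge)→4820, (C,nl_idx)→6600, (C,hash)→7320, (A,nl_idx)→8800 …(+2); best=1520 via (A,hash)
  {CD}: card=20000; try (D,hash)→2200, (C,merge)→4900, (D,merge)→5200, (C,hash)→7400, (C,nl_idx)→21000, (D,nl_idx)→23200 …(+2); best=2200 via (D,hash)
  {BC}: card=1600; try (B,hash)→2200, (C,nl_idx)→2600, (B,nl_idx)→4800, (C,merge)→4900, (B,merge)→5200, (C,hash)→7400 …(+2); best=2200 via (B,hash)
  {AD}: card=600; try (A,hash)→920, (D,nl_idx)→1080, (D,merge)→1280, (A,nl_idx)→1300, (A,merge)→1320, (D,hash)→1520 …(+2); best=920 via (A,hash)
  {AB}: card=500; try (A,hash)→920, (B,nl_idx)→980, (A,nl_idx)→1200, (B,merge)→1280, (A,merge)→1320, (B,hash)→1520 …(+2); best=920 via (A,hash)
  {BD}: card=2000; try (D,hash)→1600, (B,hash)→1600, (D,merge)→1700, (B,merge)→1700, (D,nl_idx)→2800, (B,nl_idx)→2800 …(+2); best=1600 via (D,hash)
  {ACD}: card=30000; try (C,hash)→8720, (D,hash)→8920, (C,merge)→11520, (A,hash)→22920, (C,nl_idx)→36320, (D,nl_idx)→73520 …(+6); best=8720 via (C,hash)
  {ABC}: card=2000; try (A,hash)→4520, (C,nl_idx)→7420, (C,hash)→8620, (B,hash)→8920, (C,merge)→9920, (A,nl_idx)→13800 …(+6); best=4520 via (A,hash)
  {BCD}: card=16000; try (D,hash)→5200, (C,hash)→10800, (D,merge)→22200, (B,hash)→23600, (D,nl_idx)→29400, (C,merge)→29600 …(+6); best=5200 via (D,hash)
  {ABD}: card=1000; try (D,hash)→2820, (B,hash)→2920, (A,hash)→4320, (D,nl_idx)→5420, (B,nl_idx)→6120, (D,merge)→6720 …(+6); best=2820 via (D,hash)
  {ABCD}: card=2000; try (D,hash)→7920, (C,hash)→11020, (C,nl_idx)→13820, (C,merge)→17820, (D,nl_idx)→20520, (A,hash)→21920 …(+10); best=7920 via (D,hash)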